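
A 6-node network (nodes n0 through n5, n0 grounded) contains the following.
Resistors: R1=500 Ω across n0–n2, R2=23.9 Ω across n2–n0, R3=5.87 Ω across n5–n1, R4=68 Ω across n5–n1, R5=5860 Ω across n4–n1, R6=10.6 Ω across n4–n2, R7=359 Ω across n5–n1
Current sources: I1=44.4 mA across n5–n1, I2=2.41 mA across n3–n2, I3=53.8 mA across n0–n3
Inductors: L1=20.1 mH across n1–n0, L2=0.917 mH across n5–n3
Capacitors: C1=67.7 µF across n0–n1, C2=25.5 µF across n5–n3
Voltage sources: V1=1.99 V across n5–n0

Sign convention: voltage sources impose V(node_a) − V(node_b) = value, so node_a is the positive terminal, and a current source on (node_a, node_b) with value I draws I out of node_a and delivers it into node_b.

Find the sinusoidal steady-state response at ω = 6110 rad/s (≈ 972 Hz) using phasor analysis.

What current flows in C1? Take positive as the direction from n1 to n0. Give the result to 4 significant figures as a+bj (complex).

0.3511+0.1628j A

Element admittances at ω=6110 rad/s:
  Y(R1) = 0.002000+0.000j S between n0,n2
  I1: injects 0.0444 A into n1 (from n5)
  I2: injects 0.00241 A into n2 (from n3)
  Y(L1) = 0.000-0.008143j S between n1,n0
  Y(R2) = 0.04184+0.000j S between n2,n0
  Y(R3) = 0.1704+0.000j S between n5,n1
  I3: injects 0.0538 A into n3 (from n0)
  Y(R4) = 0.01471+0.000j S between n5,n1
  Y(R5) = 0.0001706+0.000j S between n4,n1
  Y(R6) = 0.09434+0.000j S between n4,n2
  Y(R7) = 0.002786+0.000j S between n5,n1
  Y(L2) = 0.000-0.1785j S between n5,n3
  Y(C1) = 0.000+0.4136j S between n0,n1
  Y(C2) = 0.000+0.1558j S between n5,n3
  V1: constraint V(n5)−V(n0) = 1.99
Assemble and solve the 6×6 MNA system:
  V(n1)=0.3936-0.8489j  V(n2)=0.05628-0.003285j  V(n3)=1.990+2.266j  V(n4)=0.05689-0.004812j  V(n5)=1.990+0.000j
  i(V1)=-0.2929-0.1595j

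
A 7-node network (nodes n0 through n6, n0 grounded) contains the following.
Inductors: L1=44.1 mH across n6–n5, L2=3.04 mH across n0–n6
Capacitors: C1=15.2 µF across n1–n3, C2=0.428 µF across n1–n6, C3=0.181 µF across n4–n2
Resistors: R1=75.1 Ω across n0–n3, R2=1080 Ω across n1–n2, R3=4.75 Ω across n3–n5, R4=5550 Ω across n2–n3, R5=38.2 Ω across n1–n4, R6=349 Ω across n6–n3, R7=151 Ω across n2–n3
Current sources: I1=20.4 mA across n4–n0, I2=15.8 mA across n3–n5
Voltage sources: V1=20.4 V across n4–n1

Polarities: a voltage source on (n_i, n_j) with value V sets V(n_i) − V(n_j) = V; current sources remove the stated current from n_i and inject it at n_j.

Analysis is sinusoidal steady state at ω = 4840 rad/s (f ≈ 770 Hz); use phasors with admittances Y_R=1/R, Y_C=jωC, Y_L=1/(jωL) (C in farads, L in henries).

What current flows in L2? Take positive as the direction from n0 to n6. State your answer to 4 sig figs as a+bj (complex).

0.004330-0.002082j A

Element admittances at ω=4840 rad/s:
  Y(L1) = 0.000-0.004685j S between n6,n5
  Y(C1) = 0.000+0.07357j S between n1,n3
  Y(R1) = 0.01332+0.000j S between n0,n3
  Y(L2) = 0.000-0.06796j S between n0,n6
  I1: injects 0.0204 A into n0 (from n4)
  Y(R2) = 0.0009259+0.000j S between n1,n2
  Y(R3) = 0.2105+0.000j S between n3,n5
  Y(R4) = 0.0001802+0.000j S between n2,n3
  Y(R5) = 0.02618+0.000j S between n1,n4
  Y(R6) = 0.002865+0.000j S between n6,n3
  I2: injects 0.0158 A into n5 (from n3)
  Y(C2) = 0.000+0.002072j S between n1,n6
  Y(C3) = 0.000+0.0008760j S between n4,n2
  Y(R7) = 0.006623+0.000j S between n2,n3
  V1: constraint V(n4)−V(n1) = 20.4
Assemble and solve the 7×7 MNA system:
  V(n1)=-1.382+0.1345j  V(n2)=-0.9997+2.147j  V(n3)=-1.207-0.1564j  V(n4)=19.02+0.1345j  V(n5)=-1.129-0.1808j  V(n6)=-0.03064-0.06370j
  i(V1)=-0.5562-0.01754j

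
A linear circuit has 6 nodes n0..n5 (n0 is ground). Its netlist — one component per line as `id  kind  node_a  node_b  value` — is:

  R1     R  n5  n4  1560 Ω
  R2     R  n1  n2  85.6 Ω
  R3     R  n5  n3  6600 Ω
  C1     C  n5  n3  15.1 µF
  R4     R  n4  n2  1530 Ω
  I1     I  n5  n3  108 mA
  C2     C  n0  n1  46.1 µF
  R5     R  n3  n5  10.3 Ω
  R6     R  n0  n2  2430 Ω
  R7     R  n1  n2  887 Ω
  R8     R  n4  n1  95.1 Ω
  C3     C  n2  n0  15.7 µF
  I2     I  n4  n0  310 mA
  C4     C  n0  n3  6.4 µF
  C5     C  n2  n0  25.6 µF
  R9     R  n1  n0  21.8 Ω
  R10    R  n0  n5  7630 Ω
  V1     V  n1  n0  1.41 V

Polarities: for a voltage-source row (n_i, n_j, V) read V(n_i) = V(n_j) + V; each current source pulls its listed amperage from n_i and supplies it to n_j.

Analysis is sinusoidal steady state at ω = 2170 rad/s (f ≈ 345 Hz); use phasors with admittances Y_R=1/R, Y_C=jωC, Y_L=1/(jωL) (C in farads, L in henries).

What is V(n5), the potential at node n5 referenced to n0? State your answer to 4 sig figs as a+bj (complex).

Apply KCL at each of the 5 non-ground nodes and solve the resulting linear system.
Node n1: branches {R2, C2, R7, R8, R9, V1} → V_1 = 1.410+0.000j
Node n2: branches {R2, R4, R6, R7, C3, C5} → V_2 = 0.003397-0.01825j
Node n3: branches {R3, C1, I1, R5, C4} → V_3 = -0.07767+1.089j
Node n4: branches {R1, R4, R8, I2} → V_4 = -25.06+0.07835j
Node n5: branches {R1, R3, C1, I1, R5, R10} → V_5 = -1.218+1.462j
Source currents: i(V1)=-0.3610-0.1405j

-1.218+1.462j V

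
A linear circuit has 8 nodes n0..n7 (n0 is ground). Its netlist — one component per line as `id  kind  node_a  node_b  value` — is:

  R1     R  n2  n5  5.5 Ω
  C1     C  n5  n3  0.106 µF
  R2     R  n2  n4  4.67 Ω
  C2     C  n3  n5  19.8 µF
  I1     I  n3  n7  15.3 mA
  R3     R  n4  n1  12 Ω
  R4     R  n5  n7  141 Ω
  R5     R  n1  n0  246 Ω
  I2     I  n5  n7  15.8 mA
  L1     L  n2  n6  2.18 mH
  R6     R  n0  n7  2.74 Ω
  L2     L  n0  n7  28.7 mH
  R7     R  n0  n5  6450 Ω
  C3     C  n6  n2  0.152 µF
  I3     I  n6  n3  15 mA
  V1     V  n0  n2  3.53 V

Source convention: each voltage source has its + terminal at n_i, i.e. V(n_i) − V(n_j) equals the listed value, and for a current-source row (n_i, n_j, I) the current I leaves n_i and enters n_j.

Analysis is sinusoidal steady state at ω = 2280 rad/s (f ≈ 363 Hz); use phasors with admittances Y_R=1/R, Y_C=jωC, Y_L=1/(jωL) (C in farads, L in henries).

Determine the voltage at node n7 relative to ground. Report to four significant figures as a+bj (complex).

0.01724+0.0007086j V

MNA unknowns: 7 node voltages V₁..V_7 plus 1 source current (V1)
R1: Y=0.1818+0.000j on G[2,5]
C1: Y=0.000+0.0002417j on G[5,3]
R2: Y=0.2141+0.000j on G[2,4]
C2: Y=0.000+0.04514j on G[3,5]
I1: z[3]−=0.0153, z[7]+=0.0153
R3: Y=0.08333+0.000j on G[4,1]
R4: Y=0.007092+0.000j on G[5,7]
R5: Y=0.004065+0.000j on G[1,0]
I2: z[5]−=0.0158, z[7]+=0.0158
L1: Y=0.000-0.2012j on G[2,6]
R6: Y=0.3650+0.000j on G[0,7]
L2: Y=0.000-0.01528j on G[0,7]
R7: Y=0.0001550+0.000j on G[0,5]
C3: Y=0.000+0.0003466j on G[6,2]
I3: z[6]−=0.015, z[3]+=0.015
V1: row V0−V2=3.53, i_V1 at 0,2
solve → V1=-3.306+0.000j, V2=-3.530+0.000j, V3=-3.479+0.006637j, V4=-3.467+0.000j, V5=-3.479+2.658e-05j, V6=-3.530-0.07468j, V7=0.01724+0.0007086j
aux → i_V1=-0.007676-4.833e-06j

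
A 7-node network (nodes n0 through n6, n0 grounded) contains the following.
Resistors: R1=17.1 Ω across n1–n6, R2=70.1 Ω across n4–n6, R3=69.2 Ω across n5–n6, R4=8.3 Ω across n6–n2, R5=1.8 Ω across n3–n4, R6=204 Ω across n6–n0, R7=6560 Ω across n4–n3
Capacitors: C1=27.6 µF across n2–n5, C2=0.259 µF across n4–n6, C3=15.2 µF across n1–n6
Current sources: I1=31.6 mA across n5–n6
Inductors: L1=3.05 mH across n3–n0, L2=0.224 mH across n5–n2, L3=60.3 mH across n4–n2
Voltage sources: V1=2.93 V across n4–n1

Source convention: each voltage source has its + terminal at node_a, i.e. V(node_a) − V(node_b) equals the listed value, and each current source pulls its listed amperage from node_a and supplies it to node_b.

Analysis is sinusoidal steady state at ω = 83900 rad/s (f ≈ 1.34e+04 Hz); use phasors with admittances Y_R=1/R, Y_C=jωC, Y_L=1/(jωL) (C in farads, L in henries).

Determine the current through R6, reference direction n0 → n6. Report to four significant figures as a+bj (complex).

0.005586-0.006781j A

Element admittances at ω=83900 rad/s:
  Y(R1) = 0.05848+0.000j S between n1,n6
  Y(C1) = 0.000+2.316j S between n2,n5
  I1: injects 0.0316 A into n6 (from n5)
  Y(R2) = 0.01427+0.000j S between n4,n6
  Y(L1) = 0.000-0.003908j S between n3,n0
  Y(L2) = 0.000-0.05321j S between n5,n2
  Y(R3) = 0.01445+0.000j S between n5,n6
  Y(R4) = 0.1205+0.000j S between n6,n2
  Y(R5) = 0.5556+0.000j S between n3,n4
  Y(R6) = 0.004902+0.000j S between n6,n0
  Y(C2) = 0.000+0.02173j S between n4,n6
  Y(L3) = 0.000-0.0001977j S between n4,n2
  Y(C3) = 0.000+1.275j S between n1,n6
  Y(R7) = 0.0001524+0.000j S between n4,n3
  V1: constraint V(n4)−V(n1) = 2.93
Assemble and solve the 7×7 MNA system:
  V(n1)=-1.185+1.417j  V(n2)=-1.374+1.377j  V(n3)=1.735+1.429j  V(n4)=1.745+1.417j  V(n5)=-1.374+1.390j  V(n6)=-1.140+1.383j
  i(V1)=-0.04601-0.05577j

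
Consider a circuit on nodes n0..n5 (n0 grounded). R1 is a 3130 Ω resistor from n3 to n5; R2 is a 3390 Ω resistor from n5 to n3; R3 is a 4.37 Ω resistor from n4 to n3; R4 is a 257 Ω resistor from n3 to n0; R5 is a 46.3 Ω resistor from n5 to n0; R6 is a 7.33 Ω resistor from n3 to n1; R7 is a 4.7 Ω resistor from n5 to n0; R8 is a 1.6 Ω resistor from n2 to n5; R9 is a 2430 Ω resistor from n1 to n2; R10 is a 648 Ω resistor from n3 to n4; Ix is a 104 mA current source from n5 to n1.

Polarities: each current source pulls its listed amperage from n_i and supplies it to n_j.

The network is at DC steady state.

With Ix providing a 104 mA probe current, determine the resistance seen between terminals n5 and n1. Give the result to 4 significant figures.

Element admittances at DC:
  Y(R1) = 0.0003195 S between n3,n5
  Y(R2) = 0.0002950 S between n5,n3
  Y(R3) = 0.2288 S between n4,n3
  Y(R4) = 0.003891 S between n3,n0
  Y(R5) = 0.02160 S between n5,n0
  Y(R6) = 0.1364 S between n3,n1
  Y(R7) = 0.2128 S between n5,n0
  Y(R8) = 0.6250 S between n2,n5
  Y(R9) = 0.0004115 S between n1,n2
  Y(R10) = 0.001543 S between n3,n4
  Ix: injects 0.104 A into n1 (from n5)
Assemble and solve the 5×5 MNA system:
  V(n1)=21.72  V(n2)=-0.3345  V(n3)=21.02  V(n4)=21.02  V(n5)=-0.3490

R_eq = 212.2 Ω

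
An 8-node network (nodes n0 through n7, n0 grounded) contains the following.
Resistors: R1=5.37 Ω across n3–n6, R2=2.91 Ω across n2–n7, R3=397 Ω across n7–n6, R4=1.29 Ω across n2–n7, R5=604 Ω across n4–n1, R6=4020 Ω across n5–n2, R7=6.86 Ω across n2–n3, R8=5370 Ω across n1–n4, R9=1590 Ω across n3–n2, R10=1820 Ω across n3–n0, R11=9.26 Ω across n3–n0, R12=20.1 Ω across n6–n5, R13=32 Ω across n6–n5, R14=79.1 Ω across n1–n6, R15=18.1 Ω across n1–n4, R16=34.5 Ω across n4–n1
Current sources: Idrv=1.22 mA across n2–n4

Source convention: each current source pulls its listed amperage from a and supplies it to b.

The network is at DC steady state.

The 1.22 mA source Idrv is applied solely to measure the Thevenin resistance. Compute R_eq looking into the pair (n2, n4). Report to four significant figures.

MNA unknowns: 7 node voltages V₁..V_7
R1: Y=0.1862 on G[3,6]
R2: Y=0.3436 on G[2,7]
R3: Y=0.002519 on G[7,6]
R4: Y=0.7752 on G[2,7]
R5: Y=0.001656 on G[4,1]
R6: Y=0.0002488 on G[5,2]
R7: Y=0.1458 on G[2,3]
R8: Y=0.0001862 on G[1,4]
R9: Y=0.0006289 on G[3,2]
R10: Y=0.0005495 on G[3,0]
R11: Y=0.1080 on G[3,0]
R12: Y=0.04975 on G[6,5]
R13: Y=0.03125 on G[6,5]
R14: Y=0.01264 on G[1,6]
R15: Y=0.05525 on G[1,4]
R16: Y=0.02899 on G[4,1]
Idrv: z[2]−=0.00122, z[4]+=0.00122
solve → V1=0.1028, V2=-0.008062, V3=0.000, V4=0.1170, V5=0.006294, V6=0.006338, V7=-0.008029

R_eq = 102.5 Ω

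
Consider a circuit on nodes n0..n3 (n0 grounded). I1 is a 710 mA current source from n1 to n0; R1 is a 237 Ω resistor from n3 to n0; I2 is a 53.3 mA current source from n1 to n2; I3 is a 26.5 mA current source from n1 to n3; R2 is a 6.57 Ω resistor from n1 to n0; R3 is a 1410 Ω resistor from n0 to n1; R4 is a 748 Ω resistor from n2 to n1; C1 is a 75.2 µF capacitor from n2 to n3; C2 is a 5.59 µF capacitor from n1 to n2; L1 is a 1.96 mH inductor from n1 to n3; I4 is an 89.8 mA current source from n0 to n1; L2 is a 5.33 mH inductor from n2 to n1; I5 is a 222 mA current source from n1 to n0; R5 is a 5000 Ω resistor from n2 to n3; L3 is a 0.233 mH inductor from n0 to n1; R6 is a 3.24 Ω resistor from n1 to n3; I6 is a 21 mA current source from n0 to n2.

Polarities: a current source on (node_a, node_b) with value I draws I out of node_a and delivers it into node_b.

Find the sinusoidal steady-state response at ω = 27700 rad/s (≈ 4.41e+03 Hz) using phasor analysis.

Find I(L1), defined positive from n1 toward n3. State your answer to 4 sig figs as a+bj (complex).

Element admittances at ω=27700 rad/s:
  I1: injects 0.71 A into n0 (from n1)
  Y(R1) = 0.004219+0.000j S between n3,n0
  I2: injects 0.0533 A into n2 (from n1)
  I3: injects 0.0265 A into n3 (from n1)
  Y(R2) = 0.1522+0.000j S between n1,n0
  Y(R3) = 0.0007092+0.000j S between n0,n1
  Y(R4) = 0.001337+0.000j S between n2,n1
  Y(C1) = 0.000+2.083j S between n2,n3
  Y(C2) = 0.000+0.1548j S between n1,n2
  Y(L1) = 0.000-0.01842j S between n1,n3
  I4: injects 0.0898 A into n1 (from n0)
  Y(L2) = 0.000-0.006773j S between n2,n1
  I5: injects 0.222 A into n0 (from n1)
  Y(R5) = 0.0002000+0.000j S between n2,n3
  Y(L3) = 0.000-0.1549j S between n0,n1
  Y(R6) = 0.3086+0.000j S between n1,n3
  I6: injects 0.021 A into n2 (from n0)
Assemble and solve the 3×3 MNA system:
  V(n1)=-2.655-2.616j  V(n2)=-2.366-2.726j  V(n3)=-2.346-2.699j

0.001525+0.005698j A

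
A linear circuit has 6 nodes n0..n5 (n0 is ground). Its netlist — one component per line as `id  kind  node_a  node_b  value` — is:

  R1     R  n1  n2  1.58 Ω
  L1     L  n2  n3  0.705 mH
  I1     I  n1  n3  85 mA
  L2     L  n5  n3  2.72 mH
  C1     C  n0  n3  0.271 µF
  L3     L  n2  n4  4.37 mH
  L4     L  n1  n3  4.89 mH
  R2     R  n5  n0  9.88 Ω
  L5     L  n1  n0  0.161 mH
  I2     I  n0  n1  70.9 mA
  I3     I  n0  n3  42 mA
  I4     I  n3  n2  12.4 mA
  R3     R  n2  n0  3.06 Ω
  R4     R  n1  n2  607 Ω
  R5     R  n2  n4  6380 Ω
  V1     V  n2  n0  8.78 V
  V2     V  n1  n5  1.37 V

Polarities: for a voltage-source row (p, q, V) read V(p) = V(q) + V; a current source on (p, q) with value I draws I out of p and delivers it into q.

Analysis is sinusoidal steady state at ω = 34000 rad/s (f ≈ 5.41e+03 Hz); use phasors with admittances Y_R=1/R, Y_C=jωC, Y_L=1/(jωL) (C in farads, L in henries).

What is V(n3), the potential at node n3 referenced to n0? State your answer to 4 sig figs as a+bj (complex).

MNA unknowns: 5 node voltages V₁..V_5 plus 2 source currents (V1, V2)
R1: Y=0.6329+0.000j on G[1,2]
L1: Y=0.000-0.04172j on G[2,3]
I1: z[1]−=0.085, z[3]+=0.085
L2: Y=0.000-0.01081j on G[5,3]
C1: Y=0.000+0.009214j on G[0,3]
L3: Y=0.000-0.006730j on G[2,4]
L4: Y=0.000-0.006015j on G[1,3]
R2: Y=0.1012+0.000j on G[5,0]
L5: Y=0.000-0.1827j on G[1,0]
I2: z[0]−=0.0709, z[1]+=0.0709
I3: z[0]−=0.042, z[3]+=0.042
I4: z[3]−=0.0124, z[2]+=0.0124
R3: Y=0.3268+0.000j on G[2,0]
R4: Y=0.001647+0.000j on G[1,2]
R5: Y=0.0001567+0.000j on G[2,4]
V1: row V2−V0=8.78, i_V1 at 2,0
V2: row V1−V5=1.37, i_V2 at 1,5
solve → V1=7.334+1.748j, V2=8.780+0.000j, V3=9.626+2.919j, V4=8.780+0.000j, V5=5.964+1.748j
aux → i_V1=-3.653+1.074j, i_V2=0.5910+0.2166j

9.626+2.919j V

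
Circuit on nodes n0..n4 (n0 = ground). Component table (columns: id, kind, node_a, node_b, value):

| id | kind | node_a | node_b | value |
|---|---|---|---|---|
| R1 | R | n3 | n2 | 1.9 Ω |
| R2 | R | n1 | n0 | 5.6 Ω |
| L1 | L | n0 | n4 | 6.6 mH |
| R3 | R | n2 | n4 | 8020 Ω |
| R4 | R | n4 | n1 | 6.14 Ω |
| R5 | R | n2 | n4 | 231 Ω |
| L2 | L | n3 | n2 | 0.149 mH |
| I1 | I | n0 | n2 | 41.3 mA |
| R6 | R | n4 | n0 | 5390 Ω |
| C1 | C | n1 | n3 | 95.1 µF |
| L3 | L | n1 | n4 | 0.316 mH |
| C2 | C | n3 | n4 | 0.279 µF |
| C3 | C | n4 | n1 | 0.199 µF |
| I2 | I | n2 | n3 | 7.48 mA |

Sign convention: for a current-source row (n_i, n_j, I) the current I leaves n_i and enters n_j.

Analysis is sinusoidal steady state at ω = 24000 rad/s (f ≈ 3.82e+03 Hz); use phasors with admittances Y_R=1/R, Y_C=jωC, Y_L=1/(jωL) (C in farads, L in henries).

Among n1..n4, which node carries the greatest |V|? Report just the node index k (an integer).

Apply KCL at each of the 4 non-ground nodes and solve the resulting linear system.
Node n1: branches {R2, R4, C1, L3, C3} → V_1 = 0.2305+0.008017j
Node n2: branches {R1, R3, R5, L2, I1, I2} → V_2 = 0.2803+0.01652j
Node n3: branches {R1, L2, C1, C2, I2} → V_3 = 0.2305-0.009903j
Node n4: branches {L1, R3, R4, R5, R6, L3, C2, C3} → V_4 = 0.2272+0.01439j

2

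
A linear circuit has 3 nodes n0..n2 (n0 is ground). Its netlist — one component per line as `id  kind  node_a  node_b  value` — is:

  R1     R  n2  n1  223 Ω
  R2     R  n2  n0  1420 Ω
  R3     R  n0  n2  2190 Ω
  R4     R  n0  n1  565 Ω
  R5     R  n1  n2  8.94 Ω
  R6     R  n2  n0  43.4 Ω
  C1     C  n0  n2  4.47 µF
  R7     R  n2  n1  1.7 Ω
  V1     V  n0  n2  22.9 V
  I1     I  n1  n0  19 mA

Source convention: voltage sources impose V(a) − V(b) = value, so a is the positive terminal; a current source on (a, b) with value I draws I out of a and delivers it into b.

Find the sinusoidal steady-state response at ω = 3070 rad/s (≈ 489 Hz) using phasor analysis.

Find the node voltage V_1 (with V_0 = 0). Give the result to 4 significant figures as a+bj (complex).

-22.87+0.000j V

Apply KCL at each of the 2 non-ground nodes and solve the resulting linear system.
Node n1: branches {R1, R4, R5, R7, I1} → V_1 = -22.87+0.000j
Node n2: branches {R1, R2, R3, R5, R6, C1, R7, V1} → V_2 = -22.90+0.000j
Source currents: i(V1)=-0.5757-0.3143j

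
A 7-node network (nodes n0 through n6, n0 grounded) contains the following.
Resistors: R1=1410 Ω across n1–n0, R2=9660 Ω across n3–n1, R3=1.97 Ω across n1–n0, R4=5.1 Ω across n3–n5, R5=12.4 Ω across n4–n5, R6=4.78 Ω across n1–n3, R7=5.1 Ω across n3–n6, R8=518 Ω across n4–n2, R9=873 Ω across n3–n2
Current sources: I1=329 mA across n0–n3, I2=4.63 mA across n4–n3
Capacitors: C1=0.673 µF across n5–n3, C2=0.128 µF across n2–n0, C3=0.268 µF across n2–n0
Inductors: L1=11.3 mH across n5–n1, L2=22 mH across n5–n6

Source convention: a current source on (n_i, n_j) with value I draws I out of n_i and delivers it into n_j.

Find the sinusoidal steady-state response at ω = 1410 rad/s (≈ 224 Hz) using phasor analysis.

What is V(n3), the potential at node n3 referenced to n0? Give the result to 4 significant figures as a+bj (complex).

Apply KCL at each of the 6 non-ground nodes and solve the resulting linear system.
Node n1: branches {R1, R2, R3, L1, R6} → V_1 = 0.6474-0.002044j
Node n2: branches {C2, R8, R9, C3} → V_2 = 1.861+0.1742j
Node n3: branches {I1, R2, C1, R4, R6, R7, R9, I2} → V_3 = 2.030+0.3279j
Node n4: branches {R5, R8, I2} → V_4 = 1.711+0.6212j
Node n5: branches {C1, R4, L1, R5, L2} → V_5 = 1.764+0.6319j
Node n6: branches {L2, R7} → V_6 = 2.071+0.3784j

2.030+0.3279j V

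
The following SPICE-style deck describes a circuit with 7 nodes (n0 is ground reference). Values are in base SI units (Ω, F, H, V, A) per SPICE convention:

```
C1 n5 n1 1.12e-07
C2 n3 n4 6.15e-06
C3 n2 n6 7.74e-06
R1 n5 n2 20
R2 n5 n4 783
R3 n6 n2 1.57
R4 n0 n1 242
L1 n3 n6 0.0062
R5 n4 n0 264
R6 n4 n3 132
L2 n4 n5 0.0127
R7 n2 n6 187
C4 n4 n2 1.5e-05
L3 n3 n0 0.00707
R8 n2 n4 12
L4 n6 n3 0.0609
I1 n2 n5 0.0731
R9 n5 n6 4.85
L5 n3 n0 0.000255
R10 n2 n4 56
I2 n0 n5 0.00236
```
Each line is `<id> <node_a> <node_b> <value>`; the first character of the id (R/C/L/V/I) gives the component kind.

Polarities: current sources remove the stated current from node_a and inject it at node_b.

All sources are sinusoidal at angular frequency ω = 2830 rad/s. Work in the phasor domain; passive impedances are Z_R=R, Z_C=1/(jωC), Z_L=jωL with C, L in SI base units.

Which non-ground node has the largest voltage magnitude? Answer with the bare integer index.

MNA unknowns: 6 node voltages V₁..V_6
C1: Y=0.000+0.0003170j on G[5,1]
C2: Y=0.000+0.01740j on G[3,4]
C3: Y=0.000+0.02190j on G[2,6]
R1: Y=0.05000+0.000j on G[5,2]
R2: Y=0.001277+0.000j on G[5,4]
R3: Y=0.6369+0.000j on G[6,2]
R4: Y=0.004132+0.000j on G[0,1]
L1: Y=0.000-0.05699j on G[3,6]
R5: Y=0.003788+0.000j on G[4,0]
R6: Y=0.007576+0.000j on G[4,3]
L2: Y=0.000-0.02782j on G[4,5]
R7: Y=0.005348+0.000j on G[2,6]
C4: Y=0.000+0.04245j on G[4,2]
L3: Y=0.000-0.04998j on G[3,0]
R8: Y=0.08333+0.000j on G[2,4]
L4: Y=0.000-0.005802j on G[6,3]
I1: z[2]−=0.0731, z[5]+=0.0731
R9: Y=0.2062+0.000j on G[5,6]
L5: Y=0.000-1.386j on G[3,0]
R10: Y=0.01786+0.000j on G[2,4]
I2: z[0]−=0.00236, z[5]+=0.00236
solve → V1=-0.005070+0.01819j, V2=-0.1134+0.04466j, V3=-2.498e-05+0.001930j, V4=-0.1028-0.02931j, V5=0.2321+0.08429j, V6=-0.03285+0.04978j

5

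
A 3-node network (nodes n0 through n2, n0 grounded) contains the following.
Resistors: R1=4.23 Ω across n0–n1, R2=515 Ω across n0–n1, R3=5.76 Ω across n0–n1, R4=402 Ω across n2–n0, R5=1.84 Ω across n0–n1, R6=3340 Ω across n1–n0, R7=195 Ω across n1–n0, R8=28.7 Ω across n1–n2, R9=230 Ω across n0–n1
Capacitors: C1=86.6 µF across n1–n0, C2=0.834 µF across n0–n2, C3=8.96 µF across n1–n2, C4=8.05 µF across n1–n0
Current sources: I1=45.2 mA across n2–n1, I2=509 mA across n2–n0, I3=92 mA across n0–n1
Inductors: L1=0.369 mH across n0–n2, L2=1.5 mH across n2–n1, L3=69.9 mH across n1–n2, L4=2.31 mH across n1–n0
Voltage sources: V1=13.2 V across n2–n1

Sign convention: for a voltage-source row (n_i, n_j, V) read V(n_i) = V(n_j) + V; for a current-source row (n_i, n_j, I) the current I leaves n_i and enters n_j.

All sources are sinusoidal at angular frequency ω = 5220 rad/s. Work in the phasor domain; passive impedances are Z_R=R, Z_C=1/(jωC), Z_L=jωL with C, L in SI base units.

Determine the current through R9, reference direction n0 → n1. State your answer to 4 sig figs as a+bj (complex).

Element admittances at ω=5220 rad/s:
  Y(R1) = 0.2364+0.000j S between n0,n1
  Y(C1) = 0.000+0.4521j S between n1,n0
  I1: injects 0.0452 A into n1 (from n2)
  Y(C2) = 0.000+0.004353j S between n0,n2
  I2: injects 0.509 A into n0 (from n2)
  Y(R2) = 0.001942+0.000j S between n0,n1
  Y(L1) = 0.000-0.5192j S between n0,n2
  Y(L2) = 0.000-0.1277j S between n2,n1
  Y(R3) = 0.1736+0.000j S between n0,n1
  Y(R4) = 0.002488+0.000j S between n2,n0
  Y(R5) = 0.5435+0.000j S between n0,n1
  Y(L3) = 0.000-0.002741j S between n1,n2
  Y(R6) = 0.0002994+0.000j S between n1,n0
  Y(R7) = 0.005128+0.000j S between n1,n0
  Y(C3) = 0.000+0.04677j S between n1,n2
  Y(C4) = 0.000+0.04202j S between n1,n0
  Y(R8) = 0.03484+0.000j S between n1,n2
  I3: injects 0.092 A into n1 (from n0)
  Y(R9) = 0.004348+0.000j S between n0,n1
  Y(L4) = 0.000-0.08293j S between n1,n0
  V1: constraint V(n2)−V(n1) = 13.2
Assemble and solve the 3×3 MNA system:
  V(n1)=-1.203+6.893j  V(n2)=12.00+6.893j
  i(V1)=-4.593+7.263j

0.005232-0.02997j A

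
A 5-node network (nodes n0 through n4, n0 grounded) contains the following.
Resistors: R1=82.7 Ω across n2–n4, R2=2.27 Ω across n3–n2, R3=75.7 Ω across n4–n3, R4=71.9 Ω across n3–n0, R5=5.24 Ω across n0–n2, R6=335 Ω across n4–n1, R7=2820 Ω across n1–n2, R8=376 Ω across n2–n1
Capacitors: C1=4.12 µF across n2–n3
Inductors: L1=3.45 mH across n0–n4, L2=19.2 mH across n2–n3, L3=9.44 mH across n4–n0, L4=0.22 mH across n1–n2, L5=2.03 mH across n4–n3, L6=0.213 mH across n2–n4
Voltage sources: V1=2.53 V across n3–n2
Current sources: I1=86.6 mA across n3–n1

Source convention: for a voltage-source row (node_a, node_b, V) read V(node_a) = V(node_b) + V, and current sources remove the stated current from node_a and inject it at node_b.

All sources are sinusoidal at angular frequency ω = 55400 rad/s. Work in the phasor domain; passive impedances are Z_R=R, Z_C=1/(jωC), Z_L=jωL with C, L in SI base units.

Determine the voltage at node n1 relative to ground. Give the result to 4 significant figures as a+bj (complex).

-0.1127+1.064j V

Apply KCL at each of the 4 non-ground nodes and solve the resulting linear system.
Node n1: branches {L4, R6, R7, R8, I1} → V_1 = -0.1127+1.064j
Node n2: branches {R1, C1, R2, L2, L4, R5, R7, R8, L6, V1} → V_2 = -0.1809+0.003333j
Node n3: branches {C1, R2, L2, R3, R4, L5, V1, I1} → V_3 = 2.349+0.003333j
Node n4: branches {R1, L1, R3, L3, R6, L5, L6} → V_4 = 0.09554+0.2592j
Source currents: i(V1)=-1.261-0.5517j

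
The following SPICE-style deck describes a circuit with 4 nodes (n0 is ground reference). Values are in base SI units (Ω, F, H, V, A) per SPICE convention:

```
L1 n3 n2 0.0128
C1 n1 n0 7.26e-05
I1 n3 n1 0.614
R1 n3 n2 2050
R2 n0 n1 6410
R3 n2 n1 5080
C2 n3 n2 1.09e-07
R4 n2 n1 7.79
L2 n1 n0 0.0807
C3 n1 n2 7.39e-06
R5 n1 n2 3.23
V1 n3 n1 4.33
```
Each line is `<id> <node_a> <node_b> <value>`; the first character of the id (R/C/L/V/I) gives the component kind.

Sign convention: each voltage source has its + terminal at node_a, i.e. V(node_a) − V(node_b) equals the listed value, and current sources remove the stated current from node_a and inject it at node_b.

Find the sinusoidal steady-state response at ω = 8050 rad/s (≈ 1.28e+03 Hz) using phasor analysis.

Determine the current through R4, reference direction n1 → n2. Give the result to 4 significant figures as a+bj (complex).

Element admittances at ω=8050 rad/s:
  Y(L1) = 0.000-0.009705j S between n3,n2
  Y(C1) = 0.000+0.5844j S between n1,n0
  I1: injects 0.614 A into n1 (from n3)
  Y(R1) = 0.0004878+0.000j S between n3,n2
  Y(R2) = 0.0001560+0.000j S between n0,n1
  Y(R3) = 0.0001969+0.000j S between n2,n1
  Y(C2) = 0.000+0.0008774j S between n3,n2
  Y(R4) = 0.1284+0.000j S between n2,n1
  Y(L2) = 0.000-0.001539j S between n1,n0
  Y(C3) = 0.000+0.05949j S between n1,n2
  Y(R5) = 0.3096+0.000j S between n1,n2
  V1: constraint V(n3)−V(n1) = 4.33
Assemble and solve the 4×4 MNA system:
  V(n1)=0.000+0.000j  V(n2)=-0.005180-0.08654j  V(n3)=4.330+0.000j
  i(V1)=-0.6169+0.03823j

0.0006649+0.01111j A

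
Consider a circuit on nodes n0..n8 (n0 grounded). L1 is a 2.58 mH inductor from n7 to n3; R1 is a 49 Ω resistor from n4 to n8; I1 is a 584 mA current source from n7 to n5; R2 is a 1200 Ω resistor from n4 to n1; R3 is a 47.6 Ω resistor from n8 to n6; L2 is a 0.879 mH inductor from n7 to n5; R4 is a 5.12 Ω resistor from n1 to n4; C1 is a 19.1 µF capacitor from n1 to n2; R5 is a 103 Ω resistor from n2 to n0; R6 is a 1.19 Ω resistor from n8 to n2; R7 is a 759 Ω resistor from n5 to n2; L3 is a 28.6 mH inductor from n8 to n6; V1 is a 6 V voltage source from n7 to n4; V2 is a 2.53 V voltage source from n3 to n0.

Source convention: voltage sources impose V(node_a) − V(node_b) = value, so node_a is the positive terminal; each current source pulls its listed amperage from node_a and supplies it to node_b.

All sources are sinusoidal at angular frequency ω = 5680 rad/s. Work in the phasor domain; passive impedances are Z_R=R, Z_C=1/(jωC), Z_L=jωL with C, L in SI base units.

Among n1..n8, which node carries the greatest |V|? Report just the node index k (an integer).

MNA unknowns: 8 node voltages V₁..V_8 plus 2 source currents (V1, V2)
L1: Y=0.000-0.06824j on G[7,3]
R1: Y=0.02041+0.000j on G[4,8]
I1: z[7]−=0.584, z[5]+=0.584
R2: Y=0.0008333+0.000j on G[4,1]
R3: Y=0.02101+0.000j on G[8,6]
L2: Y=0.000-0.2003j on G[7,5]
R4: Y=0.1953+0.000j on G[1,4]
C1: Y=0.000+0.1085j on G[1,2]
R5: Y=0.009709+0.000j on G[2,0]
R6: Y=0.8403+0.000j on G[8,2]
R7: Y=0.001318+0.000j on G[5,2]
L3: Y=0.000-0.006156j on G[8,6]
V1: row V7−V4=6, i_V1 at 7,4
V2: row V3−V0=2.53, i_V2 at 3,0
solve → V1=-3.272+0.4950j, V2=-3.200+0.1833j, V3=2.530+0.000j, V4=-3.444+0.4552j, V5=2.577+3.333j, V6=-3.206+0.1897j, V7=2.556+0.4552j, V8=-3.206+0.1897j
aux → i_V1=-0.03868-0.002370j, i_V2=0.03107-0.001780j

5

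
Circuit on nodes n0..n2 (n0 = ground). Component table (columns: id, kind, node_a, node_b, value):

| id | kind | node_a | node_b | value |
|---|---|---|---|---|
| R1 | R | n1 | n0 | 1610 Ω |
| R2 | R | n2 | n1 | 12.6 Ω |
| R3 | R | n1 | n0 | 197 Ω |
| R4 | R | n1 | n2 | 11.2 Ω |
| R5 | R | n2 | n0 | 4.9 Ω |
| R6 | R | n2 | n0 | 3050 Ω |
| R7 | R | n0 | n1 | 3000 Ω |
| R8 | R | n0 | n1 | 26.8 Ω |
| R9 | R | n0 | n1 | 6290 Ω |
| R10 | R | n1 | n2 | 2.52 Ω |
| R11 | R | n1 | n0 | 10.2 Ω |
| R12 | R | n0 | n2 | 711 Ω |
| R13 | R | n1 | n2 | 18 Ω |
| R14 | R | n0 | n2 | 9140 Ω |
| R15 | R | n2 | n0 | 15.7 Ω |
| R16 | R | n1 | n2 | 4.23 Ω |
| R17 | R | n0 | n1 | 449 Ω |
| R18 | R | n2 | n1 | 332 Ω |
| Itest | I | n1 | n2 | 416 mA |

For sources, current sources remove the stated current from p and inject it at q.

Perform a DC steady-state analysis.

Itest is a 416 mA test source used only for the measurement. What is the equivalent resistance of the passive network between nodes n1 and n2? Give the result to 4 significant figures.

R_eq = 1.048 Ω

Element admittances at DC:
  Y(R1) = 0.0006211 S between n1,n0
  Y(R2) = 0.07937 S between n2,n1
  Y(R3) = 0.005076 S between n1,n0
  Y(R4) = 0.08929 S between n1,n2
  Y(R5) = 0.2041 S between n2,n0
  Y(R6) = 0.0003279 S between n2,n0
  Y(R7) = 0.0003333 S between n0,n1
  Y(R8) = 0.03731 S between n0,n1
  Y(R9) = 0.0001590 S between n0,n1
  Y(R10) = 0.3968 S between n1,n2
  Y(R11) = 0.09804 S between n1,n0
  Y(R12) = 0.001406 S between n0,n2
  Y(R13) = 0.05556 S between n1,n2
  Y(R14) = 0.0001094 S between n0,n2
  Y(R15) = 0.06369 S between n2,n0
  Y(R16) = 0.2364 S between n1,n2
  Y(R17) = 0.002227 S between n0,n1
  Y(R18) = 0.003012 S between n2,n1
  Itest: injects 0.416 A into n2 (from n1)
Assemble and solve the 2×2 MNA system:
  V(n1)=-0.2843  V(n2)=0.1516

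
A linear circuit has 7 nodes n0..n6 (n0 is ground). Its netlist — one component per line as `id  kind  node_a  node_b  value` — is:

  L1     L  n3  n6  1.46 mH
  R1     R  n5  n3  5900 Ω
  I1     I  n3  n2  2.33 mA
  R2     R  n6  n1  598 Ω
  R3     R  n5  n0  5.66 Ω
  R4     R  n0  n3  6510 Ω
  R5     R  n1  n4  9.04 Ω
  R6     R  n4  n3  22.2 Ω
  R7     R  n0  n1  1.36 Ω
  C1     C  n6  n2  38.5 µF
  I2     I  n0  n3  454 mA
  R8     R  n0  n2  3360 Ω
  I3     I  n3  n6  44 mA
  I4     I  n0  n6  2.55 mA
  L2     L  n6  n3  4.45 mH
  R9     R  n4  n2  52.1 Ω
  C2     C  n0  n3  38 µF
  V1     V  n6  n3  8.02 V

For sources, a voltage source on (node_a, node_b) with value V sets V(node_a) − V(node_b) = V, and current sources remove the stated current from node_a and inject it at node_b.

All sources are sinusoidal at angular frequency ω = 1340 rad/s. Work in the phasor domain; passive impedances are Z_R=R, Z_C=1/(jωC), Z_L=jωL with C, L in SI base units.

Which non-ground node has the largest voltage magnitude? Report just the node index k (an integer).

Apply KCL at each of the 6 non-ground nodes and solve the resulting linear system.
Node n1: branches {R2, R5, R7} → V_1 = 0.2989-0.1975j
Node n2: branches {I1, C1, R8, R9} → V_2 = 10.86-1.300j
Node n3: branches {L1, R1, I1, R4, R6, I2, I3, L2, C2, V1} → V_3 = 2.889-4.568j
Node n4: branches {R5, R6, R9} → V_4 = 2.126-1.444j
Node n5: branches {R1, R3} → V_5 = 0.002768-0.004378j
Node n6: branches {L1, R2, C1, I3, I4, L2, V1} → V_6 = 10.91-4.568j
Source currents: i(V1)=-0.1398+5.449j

6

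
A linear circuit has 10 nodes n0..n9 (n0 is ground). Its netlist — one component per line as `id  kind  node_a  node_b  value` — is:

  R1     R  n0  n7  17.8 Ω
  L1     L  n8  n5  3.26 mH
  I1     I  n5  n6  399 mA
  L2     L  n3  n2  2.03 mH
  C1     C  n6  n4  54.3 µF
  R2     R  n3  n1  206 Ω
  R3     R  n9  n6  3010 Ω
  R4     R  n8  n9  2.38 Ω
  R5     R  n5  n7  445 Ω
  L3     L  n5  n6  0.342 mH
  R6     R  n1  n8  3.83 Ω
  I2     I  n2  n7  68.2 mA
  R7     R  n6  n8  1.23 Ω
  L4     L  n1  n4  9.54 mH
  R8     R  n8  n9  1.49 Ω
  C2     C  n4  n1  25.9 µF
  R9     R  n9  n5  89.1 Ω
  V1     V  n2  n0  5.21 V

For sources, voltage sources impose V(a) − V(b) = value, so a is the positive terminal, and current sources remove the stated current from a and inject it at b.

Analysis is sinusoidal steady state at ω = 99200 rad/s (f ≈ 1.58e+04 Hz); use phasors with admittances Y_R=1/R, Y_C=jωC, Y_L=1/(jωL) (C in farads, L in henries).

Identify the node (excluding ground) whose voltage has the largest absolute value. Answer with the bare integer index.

MNA unknowns: 9 node voltages V₁..V_9 plus 1 source current (V1)
R1: Y=0.05618+0.000j on G[0,7]
L1: Y=0.000-0.003092j on G[8,5]
I1: z[5]−=0.399, z[6]+=0.399
L2: Y=0.000-0.004966j on G[3,2]
C1: Y=0.000+5.387j on G[6,4]
R2: Y=0.004854+0.000j on G[3,1]
R3: Y=0.0003322+0.000j on G[9,6]
R4: Y=0.4202+0.000j on G[8,9]
R5: Y=0.002247+0.000j on G[5,7]
L3: Y=0.000-0.02948j on G[5,6]
R6: Y=0.2611+0.000j on G[1,8]
I2: z[2]−=0.0682, z[7]+=0.0682
R7: Y=0.8130+0.000j on G[6,8]
L4: Y=0.000-0.001057j on G[1,4]
R8: Y=0.6711+0.000j on G[8,9]
C2: Y=0.000+2.569j on G[4,1]
R9: Y=0.01122+0.000j on G[9,5]
V1: row V2−V0=5.21, i_V1 at 2,0
solve → V1=3.181+3.948j, V2=5.210+0.000j, V3=2.245+0.9149j, V4=3.198+3.941j, V5=-0.8886-6.814j, V6=3.205+3.937j, V7=1.133-0.2621j, V8=3.127+3.841j, V9=3.086+3.733j
aux → i_V1=-0.06366+0.01472j

5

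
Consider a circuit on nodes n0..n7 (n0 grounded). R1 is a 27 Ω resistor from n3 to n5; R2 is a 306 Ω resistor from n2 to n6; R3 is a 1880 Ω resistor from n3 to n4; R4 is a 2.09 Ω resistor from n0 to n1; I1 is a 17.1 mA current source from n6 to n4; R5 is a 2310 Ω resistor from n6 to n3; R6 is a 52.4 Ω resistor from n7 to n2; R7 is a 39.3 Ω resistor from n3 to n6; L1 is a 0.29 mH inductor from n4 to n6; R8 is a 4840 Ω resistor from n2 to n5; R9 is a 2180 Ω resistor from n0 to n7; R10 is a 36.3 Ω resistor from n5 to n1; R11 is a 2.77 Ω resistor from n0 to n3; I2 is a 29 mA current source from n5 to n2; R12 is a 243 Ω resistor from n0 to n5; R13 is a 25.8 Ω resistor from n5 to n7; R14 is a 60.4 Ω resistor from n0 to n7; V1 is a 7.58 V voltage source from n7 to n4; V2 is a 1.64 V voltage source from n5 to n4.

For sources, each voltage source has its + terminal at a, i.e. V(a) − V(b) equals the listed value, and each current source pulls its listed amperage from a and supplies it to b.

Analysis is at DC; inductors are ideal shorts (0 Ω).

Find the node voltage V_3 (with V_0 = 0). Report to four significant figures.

Element admittances at DC:
  Y(R1) = 0.03704 S between n3,n5
  Y(R2) = 0.003268 S between n2,n6
  Y(R3) = 0.0005319 S between n3,n4
  Y(R4) = 0.4785 S between n0,n1
  I1: injects 0.0171 A into n4 (from n6)
  Y(R5) = 0.0004329 S between n6,n3
  Y(R6) = 0.01908 S between n7,n2
  Y(R7) = 0.02545 S between n3,n6
  L1: short n4↔n6 (DC inductor)
  Y(R8) = 0.0002066 S between n2,n5
  Y(R9) = 0.0004587 S between n0,n7
  Y(R10) = 0.02755 S between n5,n1
  Y(R11) = 0.3610 S between n0,n3
  I2: injects 0.029 A into n2 (from n5)
  Y(R12) = 0.004115 S between n0,n5
  Y(R13) = 0.03876 S between n5,n7
  Y(R14) = 0.01656 S between n0,n7
  V1: constraint V(n7)−V(n4) = 7.58
  V2: constraint V(n5)−V(n4) = 1.64
Assemble and solve the 10×10 MNA system:
  V(n1)=-0.03457  V(n2)=5.438  V(n3)=-0.1970  V(n4)=-2.275  V(n5)=-0.6351  V(n6)=-2.275  V(n7)=5.305
  i(L1)=-0.06188  i(V1)=-0.3180  i(V2)=0.2379

-0.1970 V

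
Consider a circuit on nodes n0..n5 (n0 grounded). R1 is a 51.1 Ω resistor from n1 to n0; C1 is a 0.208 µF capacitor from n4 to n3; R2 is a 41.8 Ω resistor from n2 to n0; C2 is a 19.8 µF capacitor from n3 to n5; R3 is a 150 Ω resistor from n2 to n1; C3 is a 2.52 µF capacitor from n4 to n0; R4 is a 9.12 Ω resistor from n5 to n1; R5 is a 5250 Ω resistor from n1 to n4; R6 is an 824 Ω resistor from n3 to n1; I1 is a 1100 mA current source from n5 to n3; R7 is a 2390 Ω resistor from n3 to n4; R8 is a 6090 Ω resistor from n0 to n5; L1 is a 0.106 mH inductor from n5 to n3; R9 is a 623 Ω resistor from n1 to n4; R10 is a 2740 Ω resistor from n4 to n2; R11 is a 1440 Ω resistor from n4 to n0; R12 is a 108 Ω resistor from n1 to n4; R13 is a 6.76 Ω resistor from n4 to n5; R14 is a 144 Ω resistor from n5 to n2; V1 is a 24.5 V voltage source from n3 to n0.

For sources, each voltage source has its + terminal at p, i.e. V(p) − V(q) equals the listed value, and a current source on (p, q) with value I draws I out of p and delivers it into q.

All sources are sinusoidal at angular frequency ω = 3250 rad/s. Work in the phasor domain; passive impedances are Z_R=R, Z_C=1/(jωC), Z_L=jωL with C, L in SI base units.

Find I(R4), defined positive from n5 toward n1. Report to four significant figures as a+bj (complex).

0.4401-0.001275j A

Apply KCL at each of the 5 non-ground nodes and solve the resulting linear system.
Node n1: branches {R1, R3, R4, R5, R6, R9, R12} → V_1 = 20.55-0.5992j
Node n2: branches {R2, R3, R10, R14} → V_2 = 8.347-0.2349j
Node n3: branches {C1, C2, R6, I1, R7, L1, V1} → V_3 = 24.50+0.000j
Node n4: branches {C1, C3, R5, R7, R9, R10, R11, R12, R13} → V_4 = 24.04-1.830j
Node n5: branches {C2, R4, I1, R8, L1, R13, R14} → V_5 = 24.56-0.6108j
Source currents: i(V1)=-0.6375-0.1782j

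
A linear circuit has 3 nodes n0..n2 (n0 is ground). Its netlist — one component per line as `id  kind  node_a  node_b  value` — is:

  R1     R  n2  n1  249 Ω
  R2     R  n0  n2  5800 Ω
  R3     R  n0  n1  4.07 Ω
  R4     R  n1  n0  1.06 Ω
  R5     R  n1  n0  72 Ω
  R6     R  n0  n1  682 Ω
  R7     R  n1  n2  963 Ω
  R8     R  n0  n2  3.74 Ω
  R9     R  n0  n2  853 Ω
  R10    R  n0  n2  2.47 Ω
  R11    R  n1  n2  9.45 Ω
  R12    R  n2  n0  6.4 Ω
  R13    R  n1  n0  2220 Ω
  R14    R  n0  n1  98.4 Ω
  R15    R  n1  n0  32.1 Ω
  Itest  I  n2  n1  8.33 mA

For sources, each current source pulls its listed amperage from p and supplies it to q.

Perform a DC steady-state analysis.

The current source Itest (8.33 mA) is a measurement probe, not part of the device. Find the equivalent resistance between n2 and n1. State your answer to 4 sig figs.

Element admittances at DC:
  Y(R1) = 0.004016 S between n2,n1
  Y(R2) = 0.0001724 S between n0,n2
  Y(R3) = 0.2457 S between n0,n1
  Y(R4) = 0.9434 S between n1,n0
  Y(R5) = 0.01389 S between n1,n0
  Y(R6) = 0.001466 S between n0,n1
  Y(R7) = 0.001038 S between n1,n2
  Y(R8) = 0.2674 S between n0,n2
  Y(R9) = 0.001172 S between n0,n2
  Y(R10) = 0.4049 S between n0,n2
  Y(R11) = 0.1058 S between n1,n2
  Y(R12) = 0.1562 S between n2,n0
  Y(R13) = 0.0004505 S between n1,n0
  Y(R14) = 0.01016 S between n0,n1
  Y(R15) = 0.03115 S between n1,n0
  Itest: injects 0.00833 A into n1 (from n2)
Assemble and solve the 2×2 MNA system:
  V(n1)=0.005467  V(n2)=-0.008211

R_eq = 1.642 Ω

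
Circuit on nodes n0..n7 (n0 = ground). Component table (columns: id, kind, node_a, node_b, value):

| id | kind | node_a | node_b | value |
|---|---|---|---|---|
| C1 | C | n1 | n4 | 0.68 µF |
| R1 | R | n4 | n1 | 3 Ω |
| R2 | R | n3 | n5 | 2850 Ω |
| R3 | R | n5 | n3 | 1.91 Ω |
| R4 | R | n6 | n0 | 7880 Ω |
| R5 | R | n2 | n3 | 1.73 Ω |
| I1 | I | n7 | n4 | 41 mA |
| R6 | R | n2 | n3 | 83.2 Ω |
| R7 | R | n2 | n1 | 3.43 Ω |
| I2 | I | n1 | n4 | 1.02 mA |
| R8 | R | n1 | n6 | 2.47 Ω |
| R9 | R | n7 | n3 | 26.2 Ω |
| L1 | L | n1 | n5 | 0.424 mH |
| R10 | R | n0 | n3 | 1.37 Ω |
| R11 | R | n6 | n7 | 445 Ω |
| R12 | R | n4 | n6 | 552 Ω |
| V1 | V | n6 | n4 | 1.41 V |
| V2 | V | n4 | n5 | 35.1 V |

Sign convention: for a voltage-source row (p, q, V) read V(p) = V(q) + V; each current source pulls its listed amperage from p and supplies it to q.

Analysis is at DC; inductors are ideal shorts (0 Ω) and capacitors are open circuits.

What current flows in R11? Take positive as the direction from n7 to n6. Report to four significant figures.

-0.07964 A

MNA unknowns: 7 node voltages V₁..V_7 plus 3 source currents (L1, V1, V2)
C1: Y=0.000 on G[1,4]
R1: Y=0.3333 on G[4,1]
R2: Y=0.0003509 on G[3,5]
R3: Y=0.5236 on G[5,3]
R4: Y=0.0001269 on G[6,0]
R5: Y=0.5780 on G[2,3]
I1: z[7]−=0.041, z[4]+=0.041
R6: Y=0.01202 on G[2,3]
R7: Y=0.2915 on G[2,1]
I2: z[1]−=0.00102, z[4]+=0.00102
R8: Y=0.4049 on G[1,6]
R9: Y=0.03817 on G[7,3]
L1: row V1−V5=0, i_L1 at 1,5
R10: Y=0.7299 on G[0,3]
R11: Y=0.002247 on G[6,7]
R12: Y=0.001812 on G[4,6]
V1: row V6−V4=1.41, i_V1 at 6,4
V2: row V4−V5=35.1, i_V2 at 4,5
solve → V1=-0.06650, V2=-0.02623, V3=-0.006336, V4=35.03, V5=-0.06650, V6=36.44, V7=1.006
aux → i_L1=26.49, i_V1=-14.87, i_V2=-26.52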